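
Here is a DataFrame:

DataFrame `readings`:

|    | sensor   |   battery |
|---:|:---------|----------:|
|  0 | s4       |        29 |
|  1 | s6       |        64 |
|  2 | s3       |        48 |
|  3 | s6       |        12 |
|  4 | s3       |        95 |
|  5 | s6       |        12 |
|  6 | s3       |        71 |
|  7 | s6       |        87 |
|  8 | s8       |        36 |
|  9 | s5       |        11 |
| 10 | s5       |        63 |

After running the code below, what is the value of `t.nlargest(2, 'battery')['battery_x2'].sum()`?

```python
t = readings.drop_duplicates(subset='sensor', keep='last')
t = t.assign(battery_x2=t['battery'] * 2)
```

316

drop duplicate sensor (keep=last):
   sensor  battery
0      s4       29
6      s3       71
7      s6       87
8      s8       36
10     s5       63
add column battery_x2 = t['battery'] * 2:
   sensor  battery  battery_x2
0      s4       29          58
6      s3       71         142
7      s6       87         174
8      s8       36          72
10     s5       63         126
take 2 rows with largest battery:
  sensor  battery  battery_x2
7     s6       87         174
6     s3       71         142
Taking the sum of column 'battery_x2' gives 316.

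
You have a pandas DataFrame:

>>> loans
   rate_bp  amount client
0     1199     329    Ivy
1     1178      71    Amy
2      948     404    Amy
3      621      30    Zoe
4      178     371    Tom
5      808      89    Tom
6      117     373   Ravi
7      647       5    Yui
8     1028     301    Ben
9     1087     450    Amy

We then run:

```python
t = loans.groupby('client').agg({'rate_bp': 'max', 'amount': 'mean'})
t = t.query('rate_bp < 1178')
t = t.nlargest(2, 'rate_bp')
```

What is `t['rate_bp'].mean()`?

group by client: max(rate_bp), mean(amount):
        rate_bp      amount
client                     
Amy        1178  308.333333
Ben        1028  301.000000
Ivy        1199  329.000000
Ravi        117  373.000000
Tom         808  230.000000
Yui         647    5.000000
Zoe         621   30.000000
filter rows where rate_bp < 1178:
        rate_bp  amount
client                 
Ben        1028   301.0
Ravi        117   373.0
Tom         808   230.0
Yui         647     5.0
Zoe         621    30.0
take 2 rows with largest rate_bp:
        rate_bp  amount
client                 
Ben        1028   301.0
Tom         808   230.0

918.0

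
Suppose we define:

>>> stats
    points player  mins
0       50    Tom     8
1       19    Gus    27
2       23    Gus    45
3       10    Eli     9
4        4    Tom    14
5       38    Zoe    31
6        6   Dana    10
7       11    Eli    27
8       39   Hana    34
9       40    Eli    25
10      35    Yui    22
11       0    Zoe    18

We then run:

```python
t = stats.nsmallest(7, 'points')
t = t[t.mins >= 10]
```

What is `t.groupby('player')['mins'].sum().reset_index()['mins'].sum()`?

take 7 rows with smallest points:
    points player  mins
11       0    Zoe    18
4        4    Tom    14
6        6   Dana    10
3       10    Eli     9
7       11    Eli    27
1       19    Gus    27
2       23    Gus    45
filter rows where mins >= 10:
    points player  mins
11       0    Zoe    18
4        4    Tom    14
6        6   Dana    10
7       11    Eli    27
1       19    Gus    27
2       23    Gus    45
group by player, sum of mins:
player
Dana    10
Eli     27
Gus     72
Tom     14
Zoe     18
Name: mins, dtype: int64
reset_index():
  player  mins
0   Dana    10
1    Eli    27
2    Gus    72
3    Tom    14
4    Zoe    18

141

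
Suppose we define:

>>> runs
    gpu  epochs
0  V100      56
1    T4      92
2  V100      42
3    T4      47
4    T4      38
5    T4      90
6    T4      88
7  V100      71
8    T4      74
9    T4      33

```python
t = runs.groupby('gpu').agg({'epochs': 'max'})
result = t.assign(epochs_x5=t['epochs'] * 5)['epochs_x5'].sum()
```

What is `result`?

group by gpu, max of epochs:
      epochs
gpu         
T4        92
V100      71
add column epochs_x5 = t['epochs'] * 5:
      epochs  epochs_x5
gpu                    
T4        92        460
V100      71        355
So sum() = 815.

815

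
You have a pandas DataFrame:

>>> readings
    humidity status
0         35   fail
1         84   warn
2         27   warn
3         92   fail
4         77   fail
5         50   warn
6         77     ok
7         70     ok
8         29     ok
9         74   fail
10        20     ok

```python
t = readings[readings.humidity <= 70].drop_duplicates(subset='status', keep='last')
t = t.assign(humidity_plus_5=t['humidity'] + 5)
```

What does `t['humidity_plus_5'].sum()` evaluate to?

120

filter rows where humidity <= 70:
    humidity status
0         35   fail
2         27   warn
5         50   warn
7         70     ok
8         29     ok
10        20     ok
drop duplicate status (keep=last):
    humidity status
0         35   fail
5         50   warn
10        20     ok
add column humidity_plus_5 = t['humidity'] + 5:
    humidity status  humidity_plus_5
0         35   fail               40
5         50   warn               55
10        20     ok               25
Taking the sum of column 'humidity_plus_5' gives 120.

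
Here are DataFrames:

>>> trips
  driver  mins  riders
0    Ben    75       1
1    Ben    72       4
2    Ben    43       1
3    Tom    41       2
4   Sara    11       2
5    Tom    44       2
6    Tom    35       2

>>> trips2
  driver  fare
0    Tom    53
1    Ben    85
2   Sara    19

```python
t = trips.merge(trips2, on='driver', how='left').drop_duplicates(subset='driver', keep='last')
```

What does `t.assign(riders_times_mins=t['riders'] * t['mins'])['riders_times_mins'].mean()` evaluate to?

45.0

merge on 'driver' (how='left') → 7 rows:
  driver  mins  riders  fare
0    Ben    75       1    85
1    Ben    72       4    85
2    Ben    43       1    85
3    Tom    41       2    53
4   Sara    11       2    19
5    Tom    44       2    53
6    Tom    35       2    53
drop duplicate driver (keep=last):
  driver  mins  riders  fare
2    Ben    43       1    85
4   Sara    11       2    19
6    Tom    35       2    53
add column riders_times_mins = t['riders'] * t['mins']:
  driver  mins  riders  fare  riders_times_mins
2    Ben    43       1    85                 43
4   Sara    11       2    19                 22
6    Tom    35       2    53                 70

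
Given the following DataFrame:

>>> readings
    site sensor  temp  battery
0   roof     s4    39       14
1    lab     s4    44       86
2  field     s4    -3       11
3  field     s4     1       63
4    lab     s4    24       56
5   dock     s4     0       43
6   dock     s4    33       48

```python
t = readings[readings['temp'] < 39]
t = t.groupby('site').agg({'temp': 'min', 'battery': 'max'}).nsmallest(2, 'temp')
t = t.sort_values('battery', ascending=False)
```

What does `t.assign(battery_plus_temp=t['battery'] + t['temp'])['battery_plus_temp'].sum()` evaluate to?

108

filter rows where temp < 39:
    site sensor  temp  battery
2  field     s4    -3       11
3  field     s4     1       63
4    lab     s4    24       56
5   dock     s4     0       43
6   dock     s4    33       48
group by site: min(temp), max(battery):
       temp  battery
site                
dock      0       48
field    -3       63
lab      24       56
take 2 rows with smallest temp:
       temp  battery
site                
field    -3       63
dock      0       48
sort by battery descending:
       temp  battery
site                
field    -3       63
dock      0       48
add column battery_plus_temp = t['battery'] + t['temp']:
       temp  battery  battery_plus_temp
site                                   
field    -3       63                 60
dock      0       48                 48
So sum() = 108.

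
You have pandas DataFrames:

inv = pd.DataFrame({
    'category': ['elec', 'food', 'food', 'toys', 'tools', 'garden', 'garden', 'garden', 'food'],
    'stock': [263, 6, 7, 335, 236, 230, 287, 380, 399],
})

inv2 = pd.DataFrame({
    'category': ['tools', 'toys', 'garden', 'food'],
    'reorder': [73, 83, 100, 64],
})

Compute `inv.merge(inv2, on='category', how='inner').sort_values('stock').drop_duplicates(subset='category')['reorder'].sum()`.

merge on 'category' (how='inner') → 8 rows:
  category  stock  reorder
0     food      6       64
1     food      7       64
2     toys    335       83
3    tools    236       73
4   garden    230      100
5   garden    287      100
6   garden    380      100
7     food    399       64
sort by stock:
  category  stock  reorder
0     food      6       64
1     food      7       64
4   garden    230      100
3    tools    236       73
5   garden    287      100
2     toys    335       83
6   garden    380      100
7     food    399       64
drop duplicate category (keep=first):
  category  stock  reorder
0     food      6       64
4   garden    230      100
3    tools    236       73
2     toys    335       83
Taking the sum of column 'reorder' gives 320.

320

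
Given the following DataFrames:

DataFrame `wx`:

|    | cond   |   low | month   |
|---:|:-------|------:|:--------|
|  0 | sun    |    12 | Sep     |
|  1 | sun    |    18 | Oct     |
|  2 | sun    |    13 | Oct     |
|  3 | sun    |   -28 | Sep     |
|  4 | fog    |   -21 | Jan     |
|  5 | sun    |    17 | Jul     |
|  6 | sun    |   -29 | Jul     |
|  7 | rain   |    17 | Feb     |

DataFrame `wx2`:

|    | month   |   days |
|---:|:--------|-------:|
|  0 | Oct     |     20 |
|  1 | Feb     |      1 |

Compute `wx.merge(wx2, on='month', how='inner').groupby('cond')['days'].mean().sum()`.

merge on 'month' (how='inner') → 3 rows:
   cond  low month  days
0   sun   18   Oct    20
1   sun   13   Oct    20
2  rain   17   Feb     1
group by cond, mean of days:
cond
rain     1.0
sun     20.0
Name: days, dtype: float64
Finally, sum of the resulting series = 21.0.

21.0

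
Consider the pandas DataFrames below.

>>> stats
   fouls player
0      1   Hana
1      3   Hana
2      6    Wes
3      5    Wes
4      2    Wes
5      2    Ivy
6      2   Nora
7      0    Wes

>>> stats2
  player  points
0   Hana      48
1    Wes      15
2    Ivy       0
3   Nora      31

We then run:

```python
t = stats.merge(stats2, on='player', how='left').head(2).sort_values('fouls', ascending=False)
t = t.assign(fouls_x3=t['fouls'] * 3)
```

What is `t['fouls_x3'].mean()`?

6.0

merge on 'player' (how='left') → 8 rows:
   fouls player  points
0      1   Hana      48
1      3   Hana      48
2      6    Wes      15
3      5    Wes      15
4      2    Wes      15
5      2    Ivy       0
6      2   Nora      31
7      0    Wes      15
take first 2 rows:
   fouls player  points
0      1   Hana      48
1      3   Hana      48
sort by fouls descending:
   fouls player  points
1      3   Hana      48
0      1   Hana      48
add column fouls_x3 = t['fouls'] * 3:
   fouls player  points  fouls_x3
1      3   Hana      48         9
0      1   Hana      48         3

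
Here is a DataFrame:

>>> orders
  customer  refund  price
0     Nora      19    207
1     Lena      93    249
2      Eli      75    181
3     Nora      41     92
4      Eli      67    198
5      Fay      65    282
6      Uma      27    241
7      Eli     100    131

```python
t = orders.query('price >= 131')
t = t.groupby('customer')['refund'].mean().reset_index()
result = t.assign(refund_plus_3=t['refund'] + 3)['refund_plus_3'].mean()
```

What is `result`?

filter rows where price >= 131:
  customer  refund  price
0     Nora      19    207
1     Lena      93    249
2      Eli      75    181
4      Eli      67    198
5      Fay      65    282
6      Uma      27    241
7      Eli     100    131
group by customer, mean of refund:
customer
Eli     80.666667
Fay     65.000000
Lena    93.000000
Nora    19.000000
Uma     27.000000
Name: refund, dtype: float64
reset_index():
  customer     refund
0      Eli  80.666667
1      Fay  65.000000
2     Lena  93.000000
3     Nora  19.000000
4      Uma  27.000000
add column refund_plus_3 = t['refund'] + 3:
  customer     refund  refund_plus_3
0      Eli  80.666667      83.666667
1      Fay  65.000000      68.000000
2     Lena  93.000000      96.000000
3     Nora  19.000000      22.000000
4      Uma  27.000000      30.000000

59.9333333333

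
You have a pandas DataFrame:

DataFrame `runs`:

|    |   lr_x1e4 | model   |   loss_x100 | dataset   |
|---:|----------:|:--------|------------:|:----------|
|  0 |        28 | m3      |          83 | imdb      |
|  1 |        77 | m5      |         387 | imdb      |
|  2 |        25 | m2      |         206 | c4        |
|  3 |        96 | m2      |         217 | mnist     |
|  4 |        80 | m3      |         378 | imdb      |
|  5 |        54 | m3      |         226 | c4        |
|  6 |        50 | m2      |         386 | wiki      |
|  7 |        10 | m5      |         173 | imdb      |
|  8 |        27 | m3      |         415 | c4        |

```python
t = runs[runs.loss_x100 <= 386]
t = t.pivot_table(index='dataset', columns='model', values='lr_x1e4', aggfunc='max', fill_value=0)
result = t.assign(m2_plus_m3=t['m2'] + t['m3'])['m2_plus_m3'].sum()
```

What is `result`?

305

filter rows where loss_x100 <= 386:
   lr_x1e4 model  loss_x100 dataset
0       28    m3         83    imdb
2       25    m2        206      c4
3       96    m2        217   mnist
4       80    m3        378    imdb
5       54    m3        226      c4
6       50    m2        386    wiki
7       10    m5        173    imdb
pivot: rows=dataset, cols=model, max(lr_x1e4):
model    m2  m3  m5
dataset            
c4       25  54   0
imdb      0  80  10
mnist    96   0   0
wiki     50   0   0
add column m2_plus_m3 = t['m2'] + t['m3']:
model    m2  m3  m5  m2_plus_m3
dataset                        
c4       25  54   0          79
imdb      0  80  10          80
mnist    96   0   0          96
wiki     50   0   0          50
Hence 305.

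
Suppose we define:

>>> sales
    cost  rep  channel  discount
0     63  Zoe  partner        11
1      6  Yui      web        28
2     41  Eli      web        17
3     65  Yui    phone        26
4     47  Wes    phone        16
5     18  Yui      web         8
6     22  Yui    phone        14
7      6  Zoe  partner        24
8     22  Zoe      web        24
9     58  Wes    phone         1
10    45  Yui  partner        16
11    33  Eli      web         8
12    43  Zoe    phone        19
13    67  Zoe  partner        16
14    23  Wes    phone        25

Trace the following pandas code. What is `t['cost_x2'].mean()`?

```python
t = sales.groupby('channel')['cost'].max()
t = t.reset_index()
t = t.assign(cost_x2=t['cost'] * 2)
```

115.333333333

group by channel, max of cost:
channel
partner    67
phone      65
web        41
Name: cost, dtype: int64
reset_index():
   channel  cost
0  partner    67
1    phone    65
2      web    41
add column cost_x2 = t['cost'] * 2:
   channel  cost  cost_x2
0  partner    67      134
1    phone    65      130
2      web    41       82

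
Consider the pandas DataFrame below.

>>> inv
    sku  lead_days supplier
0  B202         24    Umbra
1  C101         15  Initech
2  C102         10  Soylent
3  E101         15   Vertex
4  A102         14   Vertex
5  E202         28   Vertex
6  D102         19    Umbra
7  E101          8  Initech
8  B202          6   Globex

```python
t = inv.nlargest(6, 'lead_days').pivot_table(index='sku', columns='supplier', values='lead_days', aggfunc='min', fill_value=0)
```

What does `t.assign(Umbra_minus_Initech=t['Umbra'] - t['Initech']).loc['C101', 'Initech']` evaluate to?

15

take 6 rows with largest lead_days:
    sku  lead_days supplier
5  E202         28   Vertex
0  B202         24    Umbra
6  D102         19    Umbra
1  C101         15  Initech
3  E101         15   Vertex
4  A102         14   Vertex
pivot: rows=sku, cols=supplier, min(lead_days):
supplier  Initech  Umbra  Vertex
sku                             
A102            0      0      14
B202            0     24       0
C101           15      0       0
D102            0     19       0
E101            0      0      15
E202            0      0      28
add column Umbra_minus_Initech = t['Umbra'] - t['Initech']:
supplier  Initech  Umbra  Vertex  Umbra_minus_Initech
sku                                                  
A102            0      0      14                    0
B202            0     24       0                   24
C101           15      0       0                  -15
D102            0     19       0                   19
E101            0      0      15                    0
E202            0      0      28                    0
Finally, value at row 'C101', column 'Initech' = 15.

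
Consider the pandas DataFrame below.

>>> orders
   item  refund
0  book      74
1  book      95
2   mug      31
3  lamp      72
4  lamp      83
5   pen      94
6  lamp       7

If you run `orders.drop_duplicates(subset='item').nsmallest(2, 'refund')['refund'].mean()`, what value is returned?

drop duplicate item (keep=first):
   item  refund
0  book      74
2   mug      31
3  lamp      72
5   pen      94
take 2 rows with smallest refund:
   item  refund
2   mug      31
3  lamp      72

51.5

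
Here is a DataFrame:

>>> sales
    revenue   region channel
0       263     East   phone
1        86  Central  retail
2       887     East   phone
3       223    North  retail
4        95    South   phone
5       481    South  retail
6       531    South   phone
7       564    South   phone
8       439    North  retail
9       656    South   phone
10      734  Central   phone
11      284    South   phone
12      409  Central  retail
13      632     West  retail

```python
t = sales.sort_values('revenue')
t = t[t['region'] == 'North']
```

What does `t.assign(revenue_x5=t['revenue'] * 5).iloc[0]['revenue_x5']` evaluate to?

1115

sort by revenue:
    revenue   region channel
1        86  Central  retail
4        95    South   phone
3       223    North  retail
0       263     East   phone
11      284    South   phone
12      409  Central  retail
8       439    North  retail
5       481    South  retail
6       531    South   phone
7       564    South   phone
13      632     West  retail
9       656    South   phone
10      734  Central   phone
2       887     East   phone
filter rows where region == 'North':
   revenue region channel
3      223  North  retail
8      439  North  retail
add column revenue_x5 = t['revenue'] * 5:
   revenue region channel  revenue_x5
3      223  North  retail        1115
8      439  North  retail        2195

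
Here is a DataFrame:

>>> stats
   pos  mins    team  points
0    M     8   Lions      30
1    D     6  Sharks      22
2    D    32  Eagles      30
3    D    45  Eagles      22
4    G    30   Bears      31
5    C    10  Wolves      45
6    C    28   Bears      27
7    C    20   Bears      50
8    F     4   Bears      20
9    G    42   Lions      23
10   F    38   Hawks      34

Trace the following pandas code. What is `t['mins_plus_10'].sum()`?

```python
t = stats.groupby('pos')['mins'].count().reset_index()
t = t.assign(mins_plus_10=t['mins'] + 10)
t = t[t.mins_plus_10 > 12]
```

26

group by pos, count of mins:
pos
C    3
D    3
F    2
G    2
M    1
Name: mins, dtype: int64
reset_index():
  pos  mins
0   C     3
1   D     3
2   F     2
3   G     2
4   M     1
add column mins_plus_10 = t['mins'] + 10:
  pos  mins  mins_plus_10
0   C     3            13
1   D     3            13
2   F     2            12
3   G     2            12
4   M     1            11
filter rows where mins_plus_10 > 12:
  pos  mins  mins_plus_10
0   C     3            13
1   D     3            13
Then the sum of column 'mins_plus_10': 26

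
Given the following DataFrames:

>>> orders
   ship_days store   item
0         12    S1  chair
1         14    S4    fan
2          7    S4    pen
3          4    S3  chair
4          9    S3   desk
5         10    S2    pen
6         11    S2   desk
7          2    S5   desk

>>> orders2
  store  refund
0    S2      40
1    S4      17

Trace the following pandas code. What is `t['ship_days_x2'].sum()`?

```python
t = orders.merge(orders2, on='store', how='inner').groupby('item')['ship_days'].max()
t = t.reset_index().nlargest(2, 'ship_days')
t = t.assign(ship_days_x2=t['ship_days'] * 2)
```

merge on 'store' (how='inner') → 4 rows:
   ship_days store  item  refund
0         14    S4   fan      17
1          7    S4   pen      17
2         10    S2   pen      40
3         11    S2  desk      40
group by item, max of ship_days:
item
desk    11
fan     14
pen     10
Name: ship_days, dtype: int64
reset_index():
   item  ship_days
0  desk         11
1   fan         14
2   pen         10
take 2 rows with largest ship_days:
   item  ship_days
1   fan         14
0  desk         11
add column ship_days_x2 = t['ship_days'] * 2:
   item  ship_days  ship_days_x2
1   fan         14            28
0  desk         11            22

50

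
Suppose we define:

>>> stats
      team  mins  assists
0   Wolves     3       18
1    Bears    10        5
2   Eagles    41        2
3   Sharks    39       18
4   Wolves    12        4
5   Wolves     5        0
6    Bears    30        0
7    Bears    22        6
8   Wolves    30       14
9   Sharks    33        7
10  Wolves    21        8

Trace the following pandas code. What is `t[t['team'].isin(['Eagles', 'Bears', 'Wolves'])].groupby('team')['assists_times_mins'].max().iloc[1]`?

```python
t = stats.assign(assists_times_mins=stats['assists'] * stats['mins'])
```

82

add column assists_times_mins = stats['assists'] * stats['mins']:
      team  mins  assists  assists_times_mins
0   Wolves     3       18                  54
1    Bears    10        5                  50
2   Eagles    41        2                  82
3   Sharks    39       18                 702
4   Wolves    12        4                  48
5   Wolves     5        0                   0
6    Bears    30        0                   0
7    Bears    22        6                 132
8   Wolves    30       14                 420
9   Sharks    33        7                 231
10  Wolves    21        8                 168
filter rows where team in ['Eagles', 'Bears', 'Wolves']:
      team  mins  assists  assists_times_mins
0   Wolves     3       18                  54
1    Bears    10        5                  50
2   Eagles    41        2                  82
4   Wolves    12        4                  48
5   Wolves     5        0                   0
6    Bears    30        0                   0
7    Bears    22        6                 132
8   Wolves    30       14                 420
10  Wolves    21        8                 168
group by team, max of assists_times_mins:
team
Bears     132
Eagles     82
Wolves    420
Name: assists_times_mins, dtype: int64
Finally, value at position 1 = 82.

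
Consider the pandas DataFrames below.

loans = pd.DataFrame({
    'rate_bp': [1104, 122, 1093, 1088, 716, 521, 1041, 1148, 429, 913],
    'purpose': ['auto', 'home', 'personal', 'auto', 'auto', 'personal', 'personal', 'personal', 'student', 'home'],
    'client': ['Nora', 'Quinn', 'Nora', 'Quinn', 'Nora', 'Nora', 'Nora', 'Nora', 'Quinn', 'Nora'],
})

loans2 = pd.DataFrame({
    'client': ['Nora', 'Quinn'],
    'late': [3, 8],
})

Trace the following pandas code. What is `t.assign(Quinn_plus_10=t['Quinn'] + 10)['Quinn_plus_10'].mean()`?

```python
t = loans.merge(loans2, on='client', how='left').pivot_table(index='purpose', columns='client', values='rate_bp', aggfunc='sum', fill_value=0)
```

merge on 'client' (how='left') → 10 rows:
   rate_bp   purpose client  late
0     1104      auto   Nora     3
1      122      home  Quinn     8
2     1093  personal   Nora     3
3     1088      auto  Quinn     8
4      716      auto   Nora     3
5      521  personal   Nora     3
6     1041  personal   Nora     3
7     1148  personal   Nora     3
8      429   student  Quinn     8
9      913      home   Nora     3
pivot: rows=purpose, cols=client, sum(rate_bp):
client    Nora  Quinn
purpose              
auto      1820   1088
home       913    122
personal  3803      0
student      0    429
add column Quinn_plus_10 = t['Quinn'] + 10:
client    Nora  Quinn  Quinn_plus_10
purpose                             
auto      1820   1088           1098
home       913    122            132
personal  3803      0             10
student      0    429            439

419.75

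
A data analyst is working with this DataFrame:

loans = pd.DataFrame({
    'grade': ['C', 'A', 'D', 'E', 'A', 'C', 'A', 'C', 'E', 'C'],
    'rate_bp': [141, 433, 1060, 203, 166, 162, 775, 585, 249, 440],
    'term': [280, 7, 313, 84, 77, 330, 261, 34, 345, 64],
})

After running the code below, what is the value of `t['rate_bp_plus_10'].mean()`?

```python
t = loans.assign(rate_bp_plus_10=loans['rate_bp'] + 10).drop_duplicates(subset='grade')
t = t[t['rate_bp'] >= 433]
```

756.5

add column rate_bp_plus_10 = loans['rate_bp'] + 10:
  grade  rate_bp  term  rate_bp_plus_10
0     C      141   280              151
1     A      433     7              443
2     D     1060   313             1070
3     E      203    84              213
4     A      166    77              176
5     C      162   330              172
6     A      775   261              785
7     C      585    34              595
8     E      249   345              259
9     C      440    64              450
drop duplicate grade (keep=first):
  grade  rate_bp  term  rate_bp_plus_10
0     C      141   280              151
1     A      433     7              443
2     D     1060   313             1070
3     E      203    84              213
filter rows where rate_bp >= 433:
  grade  rate_bp  term  rate_bp_plus_10
1     A      433     7              443
2     D     1060   313             1070
So mean() = 756.5.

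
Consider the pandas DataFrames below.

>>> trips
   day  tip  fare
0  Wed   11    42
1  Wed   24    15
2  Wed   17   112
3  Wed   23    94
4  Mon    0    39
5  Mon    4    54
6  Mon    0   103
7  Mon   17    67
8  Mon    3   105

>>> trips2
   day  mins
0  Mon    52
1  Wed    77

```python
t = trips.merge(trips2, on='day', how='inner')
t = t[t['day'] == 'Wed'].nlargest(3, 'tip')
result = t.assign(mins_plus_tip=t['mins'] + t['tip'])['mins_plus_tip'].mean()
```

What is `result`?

98.3333333333

merge on 'day' (how='inner') → 9 rows:
   day  tip  fare  mins
0  Wed   11    42    77
1  Wed   24    15    77
2  Wed   17   112    77
3  Wed   23    94    77
4  Mon    0    39    52
5  Mon    4    54    52
6  Mon    0   103    52
7  Mon   17    67    52
8  Mon    3   105    52
filter rows where day == 'Wed':
   day  tip  fare  mins
0  Wed   11    42    77
1  Wed   24    15    77
2  Wed   17   112    77
3  Wed   23    94    77
take 3 rows with largest tip:
   day  tip  fare  mins
1  Wed   24    15    77
3  Wed   23    94    77
2  Wed   17   112    77
add column mins_plus_tip = t['mins'] + t['tip']:
   day  tip  fare  mins  mins_plus_tip
1  Wed   24    15    77            101
3  Wed   23    94    77            100
2  Wed   17   112    77             94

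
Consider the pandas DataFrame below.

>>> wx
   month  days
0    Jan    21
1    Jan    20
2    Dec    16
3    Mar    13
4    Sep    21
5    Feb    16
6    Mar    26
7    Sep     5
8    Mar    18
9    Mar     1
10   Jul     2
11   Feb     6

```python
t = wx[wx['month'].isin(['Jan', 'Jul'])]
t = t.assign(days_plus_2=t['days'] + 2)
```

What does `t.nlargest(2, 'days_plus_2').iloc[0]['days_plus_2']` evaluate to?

filter rows where month in ['Jan', 'Jul']:
   month  days
0    Jan    21
1    Jan    20
10   Jul     2
add column days_plus_2 = t['days'] + 2:
   month  days  days_plus_2
0    Jan    21           23
1    Jan    20           22
10   Jul     2            4
take 2 rows with largest days_plus_2:
  month  days  days_plus_2
0   Jan    21           23
1   Jan    20           22
Then the value at position 0, column 'days_plus_2': 23

23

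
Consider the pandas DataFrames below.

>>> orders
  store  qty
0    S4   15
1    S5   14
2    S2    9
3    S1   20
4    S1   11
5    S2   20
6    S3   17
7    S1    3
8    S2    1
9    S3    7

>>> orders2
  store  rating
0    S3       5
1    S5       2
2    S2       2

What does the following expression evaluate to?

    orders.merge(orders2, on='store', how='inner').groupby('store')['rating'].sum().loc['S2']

6

merge on 'store' (how='inner') → 6 rows:
  store  qty  rating
0    S5   14       2
1    S2    9       2
2    S2   20       2
3    S3   17       5
4    S2    1       2
5    S3    7       5
group by store, sum of rating:
store
S2     6
S3    10
S5     2
Name: rating, dtype: int64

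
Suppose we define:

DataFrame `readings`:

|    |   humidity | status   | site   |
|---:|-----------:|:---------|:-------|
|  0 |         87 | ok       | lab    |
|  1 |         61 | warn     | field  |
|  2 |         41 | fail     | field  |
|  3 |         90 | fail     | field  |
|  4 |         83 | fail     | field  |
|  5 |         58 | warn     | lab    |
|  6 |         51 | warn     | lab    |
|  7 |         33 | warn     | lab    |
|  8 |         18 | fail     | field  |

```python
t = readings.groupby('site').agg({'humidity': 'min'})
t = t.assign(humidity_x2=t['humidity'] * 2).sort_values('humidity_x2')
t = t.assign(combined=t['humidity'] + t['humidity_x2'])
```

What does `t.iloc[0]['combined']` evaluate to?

54

group by site, min of humidity:
       humidity
site           
field        18
lab          33
add column humidity_x2 = t['humidity'] * 2:
       humidity  humidity_x2
site                        
field        18           36
lab          33           66
sort by humidity_x2:
       humidity  humidity_x2
site                        
field        18           36
lab          33           66
add column combined = t['humidity'] + t['humidity_x2']:
       humidity  humidity_x2  combined
site                                  
field        18           36        54
lab          33           66        99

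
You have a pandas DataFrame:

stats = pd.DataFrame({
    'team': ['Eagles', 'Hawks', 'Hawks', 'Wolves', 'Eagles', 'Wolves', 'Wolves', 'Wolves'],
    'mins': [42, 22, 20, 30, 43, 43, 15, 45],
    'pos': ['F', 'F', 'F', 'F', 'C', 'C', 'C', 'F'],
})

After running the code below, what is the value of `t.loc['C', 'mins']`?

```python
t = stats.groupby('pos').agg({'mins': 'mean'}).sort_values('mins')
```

group by pos, mean of mins:
          mins
pos           
C    33.666667
F    31.800000
sort by mins:
          mins
pos           
F    31.800000
C    33.666667
Taking the value at row 'C', column 'mins' gives 33.6666666667.

33.6666666667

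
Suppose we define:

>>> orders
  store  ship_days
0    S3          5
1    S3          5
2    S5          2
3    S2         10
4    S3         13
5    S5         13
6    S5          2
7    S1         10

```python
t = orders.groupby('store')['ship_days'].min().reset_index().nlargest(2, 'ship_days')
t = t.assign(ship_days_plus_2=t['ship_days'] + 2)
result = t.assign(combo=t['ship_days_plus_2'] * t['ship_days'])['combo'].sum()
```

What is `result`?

group by store, min of ship_days:
store
S1    10
S2    10
S3     5
S5     2
Name: ship_days, dtype: int64
reset_index():
  store  ship_days
0    S1         10
1    S2         10
2    S3          5
3    S5          2
take 2 rows with largest ship_days:
  store  ship_days
0    S1         10
1    S2         10
add column ship_days_plus_2 = t['ship_days'] + 2:
  store  ship_days  ship_days_plus_2
0    S1         10                12
1    S2         10                12
add column combo = t['ship_days_plus_2'] * t['ship_days']:
  store  ship_days  ship_days_plus_2  combo
0    S1         10                12    120
1    S2         10                12    120
Taking the sum of column 'combo' gives 240.

240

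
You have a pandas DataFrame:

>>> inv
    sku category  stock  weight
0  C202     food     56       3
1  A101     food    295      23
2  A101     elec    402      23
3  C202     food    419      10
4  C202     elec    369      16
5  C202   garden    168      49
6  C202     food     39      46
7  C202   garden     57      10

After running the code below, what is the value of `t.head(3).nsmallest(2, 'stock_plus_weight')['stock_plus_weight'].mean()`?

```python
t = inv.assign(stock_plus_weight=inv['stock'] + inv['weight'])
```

add column stock_plus_weight = inv['stock'] + inv['weight']:
    sku category  stock  weight  stock_plus_weight
0  C202     food     56       3                 59
1  A101     food    295      23                318
2  A101     elec    402      23                425
3  C202     food    419      10                429
4  C202     elec    369      16                385
5  C202   garden    168      49                217
6  C202     food     39      46                 85
7  C202   garden     57      10                 67
take first 3 rows:
    sku category  stock  weight  stock_plus_weight
0  C202     food     56       3                 59
1  A101     food    295      23                318
2  A101     elec    402      23                425
take 2 rows with smallest stock_plus_weight:
    sku category  stock  weight  stock_plus_weight
0  C202     food     56       3                 59
1  A101     food    295      23                318
Reading off the mean of column 'stock_plus_weight', we get 188.5.

188.5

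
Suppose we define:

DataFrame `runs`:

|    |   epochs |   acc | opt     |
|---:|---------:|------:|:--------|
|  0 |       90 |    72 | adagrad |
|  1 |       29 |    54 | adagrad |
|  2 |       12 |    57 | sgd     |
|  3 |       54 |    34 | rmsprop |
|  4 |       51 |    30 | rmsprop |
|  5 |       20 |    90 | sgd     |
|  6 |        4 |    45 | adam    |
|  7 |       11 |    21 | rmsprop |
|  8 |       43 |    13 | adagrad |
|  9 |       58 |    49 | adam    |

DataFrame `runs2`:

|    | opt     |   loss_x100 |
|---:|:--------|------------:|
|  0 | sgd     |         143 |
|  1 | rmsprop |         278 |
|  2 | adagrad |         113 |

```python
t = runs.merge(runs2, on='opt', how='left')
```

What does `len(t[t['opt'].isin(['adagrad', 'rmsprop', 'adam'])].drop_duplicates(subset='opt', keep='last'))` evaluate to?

merge on 'opt' (how='left') → 10 rows:
   epochs  acc      opt  loss_x100
0      90   72  adagrad      113.0
1      29   54  adagrad      113.0
2      12   57      sgd      143.0
3      54   34  rmsprop      278.0
4      51   30  rmsprop      278.0
5      20   90      sgd      143.0
6       4   45     adam        NaN
7      11   21  rmsprop      278.0
8      43   13  adagrad      113.0
9      58   49     adam        NaN
filter rows where opt in ['adagrad', 'rmsprop', 'adam']:
   epochs  acc      opt  loss_x100
0      90   72  adagrad      113.0
1      29   54  adagrad      113.0
3      54   34  rmsprop      278.0
4      51   30  rmsprop      278.0
6       4   45     adam        NaN
7      11   21  rmsprop      278.0
8      43   13  adagrad      113.0
9      58   49     adam        NaN
drop duplicate opt (keep=last):
   epochs  acc      opt  loss_x100
7      11   21  rmsprop      278.0
8      43   13  adagrad      113.0
9      58   49     adam        NaN
Reading off the number of rows, we get 3.

3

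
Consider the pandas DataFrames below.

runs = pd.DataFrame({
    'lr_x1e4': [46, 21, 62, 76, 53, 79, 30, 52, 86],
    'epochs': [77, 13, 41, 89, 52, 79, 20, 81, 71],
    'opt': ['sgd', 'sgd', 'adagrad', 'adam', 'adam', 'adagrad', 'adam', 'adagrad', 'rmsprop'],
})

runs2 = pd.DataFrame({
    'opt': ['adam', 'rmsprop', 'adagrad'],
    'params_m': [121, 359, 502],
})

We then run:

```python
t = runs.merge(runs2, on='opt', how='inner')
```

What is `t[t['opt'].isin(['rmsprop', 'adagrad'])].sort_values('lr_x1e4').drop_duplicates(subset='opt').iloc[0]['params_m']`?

502

merge on 'opt' (how='inner') → 7 rows:
   lr_x1e4  epochs      opt  params_m
0       62      41  adagrad       502
1       76      89     adam       121
2       53      52     adam       121
3       79      79  adagrad       502
4       30      20     adam       121
5       52      81  adagrad       502
6       86      71  rmsprop       359
filter rows where opt in ['rmsprop', 'adagrad']:
   lr_x1e4  epochs      opt  params_m
0       62      41  adagrad       502
3       79      79  adagrad       502
5       52      81  adagrad       502
6       86      71  rmsprop       359
sort by lr_x1e4:
   lr_x1e4  epochs      opt  params_m
5       52      81  adagrad       502
0       62      41  adagrad       502
3       79      79  adagrad       502
6       86      71  rmsprop       359
drop duplicate opt (keep=first):
   lr_x1e4  epochs      opt  params_m
5       52      81  adagrad       502
6       86      71  rmsprop       359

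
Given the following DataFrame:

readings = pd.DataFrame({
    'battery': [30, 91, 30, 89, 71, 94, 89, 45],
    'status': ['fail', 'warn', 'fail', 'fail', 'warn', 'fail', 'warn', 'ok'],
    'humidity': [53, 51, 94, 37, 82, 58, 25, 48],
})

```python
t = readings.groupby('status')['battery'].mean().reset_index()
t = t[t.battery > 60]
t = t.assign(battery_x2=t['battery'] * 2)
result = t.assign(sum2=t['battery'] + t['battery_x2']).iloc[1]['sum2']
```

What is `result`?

group by status, mean of battery:
status
fail    60.750000
ok      45.000000
warn    83.666667
Name: battery, dtype: float64
reset_index():
  status    battery
0   fail  60.750000
1     ok  45.000000
2   warn  83.666667
filter rows where battery > 60:
  status    battery
0   fail  60.750000
2   warn  83.666667
add column battery_x2 = t['battery'] * 2:
  status    battery  battery_x2
0   fail  60.750000  121.500000
2   warn  83.666667  167.333333
add column sum2 = t['battery'] + t['battery_x2']:
  status    battery  battery_x2    sum2
0   fail  60.750000  121.500000  182.25
2   warn  83.666667  167.333333  251.00
Finally, value at position 1, column 'sum2' = 251.0.

251.0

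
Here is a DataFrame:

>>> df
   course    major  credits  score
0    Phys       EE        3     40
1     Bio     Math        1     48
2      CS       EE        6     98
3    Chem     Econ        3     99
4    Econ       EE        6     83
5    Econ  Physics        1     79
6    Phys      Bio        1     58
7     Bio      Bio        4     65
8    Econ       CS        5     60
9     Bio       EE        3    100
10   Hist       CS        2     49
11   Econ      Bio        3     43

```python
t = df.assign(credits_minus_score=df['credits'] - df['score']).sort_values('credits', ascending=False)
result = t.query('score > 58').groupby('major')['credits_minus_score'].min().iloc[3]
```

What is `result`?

add column credits_minus_score = df['credits'] - df['score']:
   course    major  credits  score  credits_minus_score
0    Phys       EE        3     40                  -37
1     Bio     Math        1     48                  -47
2      CS       EE        6     98                  -92
3    Chem     Econ        3     99                  -96
4    Econ       EE        6     83                  -77
5    Econ  Physics        1     79                  -78
6    Phys      Bio        1     58                  -57
7     Bio      Bio        4     65                  -61
8    Econ       CS        5     60                  -55
9     Bio       EE        3    100                  -97
10   Hist       CS        2     49                  -47
11   Econ      Bio        3     43                  -40
sort by credits descending:
   course    major  credits  score  credits_minus_score
2      CS       EE        6     98                  -92
4    Econ       EE        6     83                  -77
8    Econ       CS        5     60                  -55
7     Bio      Bio        4     65                  -61
0    Phys       EE        3     40                  -37
3    Chem     Econ        3     99                  -96
9     Bio       EE        3    100                  -97
11   Econ      Bio        3     43                  -40
10   Hist       CS        2     49                  -47
1     Bio     Math        1     48                  -47
5    Econ  Physics        1     79                  -78
6    Phys      Bio        1     58                  -57
filter rows where score > 58:
  course    major  credits  score  credits_minus_score
2     CS       EE        6     98                  -92
4   Econ       EE        6     83                  -77
8   Econ       CS        5     60                  -55
7    Bio      Bio        4     65                  -61
3   Chem     Econ        3     99                  -96
9    Bio       EE        3    100                  -97
5   Econ  Physics        1     79                  -78
group by major, min of credits_minus_score:
major
Bio       -61
CS        -55
EE        -97
Econ      -96
Physics   -78
Name: credits_minus_score, dtype: int64
Finally, value at position 3 = -96.

-96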